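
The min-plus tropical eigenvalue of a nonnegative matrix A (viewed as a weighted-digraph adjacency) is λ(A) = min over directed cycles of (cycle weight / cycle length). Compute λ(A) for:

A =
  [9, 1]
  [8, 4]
λ(A) = 4

Enumerate directed cycles and compute their means (weight / length). Sample:
  cycle 0 → 0: weight = 9, length = 1, mean = 9/1 ≈ 9.000
  cycle 1 → 1: weight = 4, length = 1, mean = 4/1 ≈ 4.000
  cycle 0 → 1 → 0: weight = 9, length = 2, mean = 9/2 ≈ 4.500
  cycle 1 → 0 → 1: weight = 9, length = 2, mean = 9/2 ≈ 4.500
Minimum mean = 4.000, attained e.g. along the cycle 1 → 1 with weight 4 and length 1. So λ(A) = 4/1 = 4.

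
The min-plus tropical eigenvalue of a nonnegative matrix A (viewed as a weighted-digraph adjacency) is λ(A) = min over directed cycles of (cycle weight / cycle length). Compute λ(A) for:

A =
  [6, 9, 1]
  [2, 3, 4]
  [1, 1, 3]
λ(A) = 1

Enumerate directed cycles and compute their means (weight / length). Sample:
  cycle 0 → 0: weight = 6, length = 1, mean = 6/1 ≈ 6.000
  cycle 1 → 1: weight = 3, length = 1, mean = 3/1 ≈ 3.000
  cycle 2 → 2: weight = 3, length = 1, mean = 3/1 ≈ 3.000
  cycle 0 → 1 → 0: weight = 11, length = 2, mean = 11/2 ≈ 5.500
  cycle 0 → 2 → 0: weight = 2, length = 2, mean = 2/2 ≈ 1.000
  cycle 1 → 0 → 1: weight = 11, length = 2, mean = 11/2 ≈ 5.500
Minimum mean = 1.000, attained e.g. along the cycle 0 → 2 → 0 with weight 2 and length 2. So λ(A) = 2/2 = 1.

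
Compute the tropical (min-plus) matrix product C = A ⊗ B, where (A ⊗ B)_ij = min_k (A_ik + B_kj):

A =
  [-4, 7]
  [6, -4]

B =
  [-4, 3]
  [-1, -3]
A ⊗ B =
  [-8, -1]
  [-5, -7]

Apply the min-plus product entry-by-entry:
  C[0][0] = min over k of (A[0][0] + B[0][0] = -4 + -4 = -8, A[0][1] + B[1][0] = 7 + -1 = 6) = -8 (attained at k = 0)
  C[0][1] = min over k of (A[0][0] + B[0][1] = -4 + 3 = -1, A[0][1] + B[1][1] = 7 + -3 = 4) = -1 (attained at k = 0)
  C[1][0] = min over k of (A[1][0] + B[0][0] = 6 + -4 = 2, A[1][1] + B[1][0] = -4 + -1 = -5) = -5 (attained at k = 1)
  C[1][1] = min over k of (A[1][0] + B[0][1] = 6 + 3 = 9, A[1][1] + B[1][1] = -4 + -3 = -7) = -7 (attained at k = 1)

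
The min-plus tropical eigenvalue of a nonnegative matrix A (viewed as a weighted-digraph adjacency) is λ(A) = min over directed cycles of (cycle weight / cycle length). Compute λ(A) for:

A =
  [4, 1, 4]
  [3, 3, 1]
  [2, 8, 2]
λ(A) = 4/3

Enumerate directed cycles and compute their means (weight / length). Sample:
  cycle 0 → 0: weight = 4, length = 1, mean = 4/1 ≈ 4.000
  cycle 1 → 1: weight = 3, length = 1, mean = 3/1 ≈ 3.000
  cycle 2 → 2: weight = 2, length = 1, mean = 2/1 ≈ 2.000
  cycle 0 → 1 → 0: weight = 4, length = 2, mean = 4/2 ≈ 2.000
  cycle 0 → 2 → 0: weight = 6, length = 2, mean = 6/2 ≈ 3.000
  cycle 1 → 0 → 1: weight = 4, length = 2, mean = 4/2 ≈ 2.000
Minimum mean = 1.333, attained e.g. along the cycle 0 → 1 → 2 → 0 with weight 4 and length 3. So λ(A) = 4/3 = 4/3.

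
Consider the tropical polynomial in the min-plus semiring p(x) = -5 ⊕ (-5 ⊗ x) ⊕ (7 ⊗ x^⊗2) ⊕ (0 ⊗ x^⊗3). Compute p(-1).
p(-1) = -6

A tropical monomial a ⊗ x^⊗i evaluates to a + i · x. Evaluating each term at x = -1:
  Term 0 contributes -5 + 0 · -1 = -5
  Term 1 contributes -5 + 1 · -1 = -6
  Term 2 contributes 7 + 2 · -1 = 5
  Term 3 contributes 0 + 3 · -1 = -3
p(-1) = ⊕ of these = min[-5, -6, 5, -3] = -6.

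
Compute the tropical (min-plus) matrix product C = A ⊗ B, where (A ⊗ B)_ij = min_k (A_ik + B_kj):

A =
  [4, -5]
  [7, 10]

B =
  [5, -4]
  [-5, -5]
A ⊗ B =
  [-10, -10]
  [5, 3]

Apply the min-plus product entry-by-entry:
  C[0][0] = min over k of (A[0][0] + B[0][0] = 4 + 5 = 9, A[0][1] + B[1][0] = -5 + -5 = -10) = -10 (attained at k = 1)
  C[0][1] = min over k of (A[0][0] + B[0][1] = 4 + -4 = 0, A[0][1] + B[1][1] = -5 + -5 = -10) = -10 (attained at k = 1)
  C[1][0] = min over k of (A[1][0] + B[0][0] = 7 + 5 = 12, A[1][1] + B[1][0] = 10 + -5 = 5) = 5 (attained at k = 1)
  C[1][1] = min over k of (A[1][0] + B[0][1] = 7 + -4 = 3, A[1][1] + B[1][1] = 10 + -5 = 5) = 3 (attained at k = 0)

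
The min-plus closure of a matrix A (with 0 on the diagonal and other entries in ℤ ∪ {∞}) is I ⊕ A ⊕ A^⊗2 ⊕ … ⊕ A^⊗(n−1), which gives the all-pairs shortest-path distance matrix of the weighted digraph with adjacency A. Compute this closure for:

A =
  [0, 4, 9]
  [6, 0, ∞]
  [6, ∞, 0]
Closure =
  [0, 4, 9]
  [6, 0, 15]
  [6, 10, 0]

This is the Floyd-Warshall all-pairs shortest-path computation. For each intermediate vertex k = 0, 1, …, 2, update dist[i][j] ← min(dist[i][j], dist[i][k] + dist[k][j]). The final matrix gives, for each (i, j), the minimum total weight of any directed path from i to j (possibly empty when i = j).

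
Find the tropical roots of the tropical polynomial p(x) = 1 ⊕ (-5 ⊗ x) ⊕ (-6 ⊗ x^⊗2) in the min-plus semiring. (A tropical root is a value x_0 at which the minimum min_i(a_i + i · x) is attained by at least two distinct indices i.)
Roots: {1, 6}

Each tropical root is a break point of the lower envelope of the lines y = a_i + i · x (there are 3 lines, with slopes 0, 1, ..., 2). Only the lines that attain the minimum somewhere contribute to roots; other lines are dominated. Here the surviving (envelope) indices are i = 2, i = 1, i = 0.
Intersections between consecutive envelope lines give the roots: for adjacent envelope indices i < j the intersection is x = (a_i − a_j) / (j − i). Reading off the sorted break points: {1, 6}.
Verification: at each break x_0, at least two indices attain the minimum of min_i(a_i + i · x_0).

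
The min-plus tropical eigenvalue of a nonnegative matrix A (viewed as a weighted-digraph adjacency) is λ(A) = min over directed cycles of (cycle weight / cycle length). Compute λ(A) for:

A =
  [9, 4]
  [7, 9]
λ(A) = 11/2

Enumerate directed cycles and compute their means (weight / length). Sample:
  cycle 0 → 0: weight = 9, length = 1, mean = 9/1 ≈ 9.000
  cycle 1 → 1: weight = 9, length = 1, mean = 9/1 ≈ 9.000
  cycle 0 → 1 → 0: weight = 11, length = 2, mean = 11/2 ≈ 5.500
  cycle 1 → 0 → 1: weight = 11, length = 2, mean = 11/2 ≈ 5.500
Minimum mean = 5.500, attained e.g. along the cycle 0 → 1 → 0 with weight 11 and length 2. So λ(A) = 11/2 = 11/2.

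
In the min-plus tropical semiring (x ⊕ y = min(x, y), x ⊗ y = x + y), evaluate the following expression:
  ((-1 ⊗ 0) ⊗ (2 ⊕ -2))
((-1 ⊗ 0) ⊗ (2 ⊕ -2)) = -3

Expand innermost to outermost. Recall ⊕ takes the minimum of its arguments and ⊗ takes their sum. Working out the expression ((-1 ⊗ 0) ⊗ (2 ⊕ -2)) gives -3.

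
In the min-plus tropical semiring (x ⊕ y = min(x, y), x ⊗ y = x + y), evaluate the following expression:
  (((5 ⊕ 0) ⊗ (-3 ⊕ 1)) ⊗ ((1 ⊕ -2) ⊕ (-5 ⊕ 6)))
(((5 ⊕ 0) ⊗ (-3 ⊕ 1)) ⊗ ((1 ⊕ -2) ⊕ (-5 ⊕ 6))) = -8

Expand innermost to outermost. Recall ⊕ takes the minimum of its arguments and ⊗ takes their sum. Working out the expression (((5 ⊕ 0) ⊗ (-3 ⊕ 1)) ⊗ ((1 ⊕ -2) ⊕ (-5 ⊕ 6))) gives -8.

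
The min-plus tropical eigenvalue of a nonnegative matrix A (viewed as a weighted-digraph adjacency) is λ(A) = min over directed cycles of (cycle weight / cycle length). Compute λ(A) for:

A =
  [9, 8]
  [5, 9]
λ(A) = 13/2

Enumerate directed cycles and compute their means (weight / length). Sample:
  cycle 0 → 0: weight = 9, length = 1, mean = 9/1 ≈ 9.000
  cycle 1 → 1: weight = 9, length = 1, mean = 9/1 ≈ 9.000
  cycle 0 → 1 → 0: weight = 13, length = 2, mean = 13/2 ≈ 6.500
  cycle 1 → 0 → 1: weight = 13, length = 2, mean = 13/2 ≈ 6.500
Minimum mean = 6.500, attained e.g. along the cycle 0 → 1 → 0 with weight 13 and length 2. So λ(A) = 13/2 = 13/2.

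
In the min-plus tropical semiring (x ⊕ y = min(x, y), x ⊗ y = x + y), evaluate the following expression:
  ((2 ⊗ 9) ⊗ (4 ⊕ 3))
((2 ⊗ 9) ⊗ (4 ⊕ 3)) = 14

Expand innermost to outermost. Recall ⊕ takes the minimum of its arguments and ⊗ takes their sum. Working out the expression ((2 ⊗ 9) ⊗ (4 ⊕ 3)) gives 14.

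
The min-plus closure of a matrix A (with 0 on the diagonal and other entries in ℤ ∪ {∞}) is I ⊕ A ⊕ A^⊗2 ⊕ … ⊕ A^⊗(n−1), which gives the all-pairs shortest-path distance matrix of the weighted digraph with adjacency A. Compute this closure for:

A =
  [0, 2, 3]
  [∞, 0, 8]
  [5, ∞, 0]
Closure =
  [0, 2, 3]
  [13, 0, 8]
  [5, 7, 0]

This is the Floyd-Warshall all-pairs shortest-path computation. For each intermediate vertex k = 0, 1, …, 2, update dist[i][j] ← min(dist[i][j], dist[i][k] + dist[k][j]). The final matrix gives, for each (i, j), the minimum total weight of any directed path from i to j (possibly empty when i = j).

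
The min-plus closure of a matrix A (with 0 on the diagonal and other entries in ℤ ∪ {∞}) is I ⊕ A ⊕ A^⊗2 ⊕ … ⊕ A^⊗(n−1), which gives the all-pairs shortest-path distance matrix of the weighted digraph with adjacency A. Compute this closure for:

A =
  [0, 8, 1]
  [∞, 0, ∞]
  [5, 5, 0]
Closure =
  [0, 6, 1]
  [∞, 0, ∞]
  [5, 5, 0]

This is the Floyd-Warshall all-pairs shortest-path computation. For each intermediate vertex k = 0, 1, …, 2, update dist[i][j] ← min(dist[i][j], dist[i][k] + dist[k][j]). The final matrix gives, for each (i, j), the minimum total weight of any directed path from i to j (possibly empty when i = j).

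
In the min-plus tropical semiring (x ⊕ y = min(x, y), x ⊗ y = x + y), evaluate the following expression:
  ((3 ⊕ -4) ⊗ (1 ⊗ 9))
((3 ⊕ -4) ⊗ (1 ⊗ 9)) = 6

Expand innermost to outermost. Recall ⊕ takes the minimum of its arguments and ⊗ takes their sum. Working out the expression ((3 ⊕ -4) ⊗ (1 ⊗ 9)) gives 6.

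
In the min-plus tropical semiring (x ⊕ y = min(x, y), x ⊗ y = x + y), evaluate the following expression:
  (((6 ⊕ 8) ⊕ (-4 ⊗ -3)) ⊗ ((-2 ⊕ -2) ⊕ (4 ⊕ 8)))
(((6 ⊕ 8) ⊕ (-4 ⊗ -3)) ⊗ ((-2 ⊕ -2) ⊕ (4 ⊕ 8))) = -9

Expand innermost to outermost. Recall ⊕ takes the minimum of its arguments and ⊗ takes their sum. Working out the expression (((6 ⊕ 8) ⊕ (-4 ⊗ -3)) ⊗ ((-2 ⊕ -2) ⊕ (4 ⊕ 8))) gives -9.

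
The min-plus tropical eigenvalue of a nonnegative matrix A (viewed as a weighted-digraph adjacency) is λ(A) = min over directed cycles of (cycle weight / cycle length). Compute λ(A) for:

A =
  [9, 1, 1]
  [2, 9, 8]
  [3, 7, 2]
λ(A) = 3/2

Enumerate directed cycles and compute their means (weight / length). Sample:
  cycle 0 → 0: weight = 9, length = 1, mean = 9/1 ≈ 9.000
  cycle 1 → 1: weight = 9, length = 1, mean = 9/1 ≈ 9.000
  cycle 2 → 2: weight = 2, length = 1, mean = 2/1 ≈ 2.000
  cycle 0 → 1 → 0: weight = 3, length = 2, mean = 3/2 ≈ 1.500
  cycle 0 → 2 → 0: weight = 4, length = 2, mean = 4/2 ≈ 2.000
  cycle 1 → 0 → 1: weight = 3, length = 2, mean = 3/2 ≈ 1.500
Minimum mean = 1.500, attained e.g. along the cycle 0 → 1 → 0 with weight 3 and length 2. So λ(A) = 3/2 = 3/2.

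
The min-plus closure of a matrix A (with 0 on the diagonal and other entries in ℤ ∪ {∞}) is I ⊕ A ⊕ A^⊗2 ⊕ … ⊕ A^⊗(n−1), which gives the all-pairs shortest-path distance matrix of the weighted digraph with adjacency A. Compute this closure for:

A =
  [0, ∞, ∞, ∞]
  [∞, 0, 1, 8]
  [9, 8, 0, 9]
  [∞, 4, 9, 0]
Closure =
  [0, ∞, ∞, ∞]
  [10, 0, 1, 8]
  [9, 8, 0, 9]
  [14, 4, 5, 0]

This is the Floyd-Warshall all-pairs shortest-path computation. For each intermediate vertex k = 0, 1, …, 3, update dist[i][j] ← min(dist[i][j], dist[i][k] + dist[k][j]). The final matrix gives, for each (i, j), the minimum total weight of any directed path from i to j (possibly empty when i = j).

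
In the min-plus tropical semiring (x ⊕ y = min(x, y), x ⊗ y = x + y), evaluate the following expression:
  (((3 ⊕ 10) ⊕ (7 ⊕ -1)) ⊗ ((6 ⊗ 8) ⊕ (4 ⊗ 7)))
(((3 ⊕ 10) ⊕ (7 ⊕ -1)) ⊗ ((6 ⊗ 8) ⊕ (4 ⊗ 7))) = 10

Expand innermost to outermost. Recall ⊕ takes the minimum of its arguments and ⊗ takes their sum. Working out the expression (((3 ⊕ 10) ⊕ (7 ⊕ -1)) ⊗ ((6 ⊗ 8) ⊕ (4 ⊗ 7))) gives 10.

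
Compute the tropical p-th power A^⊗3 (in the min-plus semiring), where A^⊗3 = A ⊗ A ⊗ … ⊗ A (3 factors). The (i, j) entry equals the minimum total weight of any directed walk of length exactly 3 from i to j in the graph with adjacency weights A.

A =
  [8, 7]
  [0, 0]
A^⊗3 =
  [7, 7]
  [0, 0]

Each entry (A^⊗3)_ij equals the minimum over all length-3 walks i = v_0 → v_1 → … → v_3 = j of Σ_t A[v_t][v_{t+1}]. For example, for (i, j) = (0, 1) we minimise over 4 possible intermediate vertex sequences; the minimum is 7, attained along the walk 0 → 1 → 1 → 1.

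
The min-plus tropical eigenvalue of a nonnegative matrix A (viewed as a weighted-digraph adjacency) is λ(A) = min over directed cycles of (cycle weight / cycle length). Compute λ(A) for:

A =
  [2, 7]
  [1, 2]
λ(A) = 2

Enumerate directed cycles and compute their means (weight / length). Sample:
  cycle 0 → 0: weight = 2, length = 1, mean = 2/1 ≈ 2.000
  cycle 1 → 1: weight = 2, length = 1, mean = 2/1 ≈ 2.000
  cycle 0 → 1 → 0: weight = 8, length = 2, mean = 8/2 ≈ 4.000
  cycle 1 → 0 → 1: weight = 8, length = 2, mean = 8/2 ≈ 4.000
Minimum mean = 2.000, attained e.g. along the cycle 0 → 0 with weight 2 and length 1. So λ(A) = 2/1 = 2.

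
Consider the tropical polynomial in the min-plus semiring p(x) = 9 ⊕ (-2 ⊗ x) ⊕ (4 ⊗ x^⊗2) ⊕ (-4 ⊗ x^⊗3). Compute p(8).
p(8) = 6

A tropical monomial a ⊗ x^⊗i evaluates to a + i · x. Evaluating each term at x = 8:
  Term 0 contributes 9 + 0 · 8 = 9
  Term 1 contributes -2 + 1 · 8 = 6
  Term 2 contributes 4 + 2 · 8 = 20
  Term 3 contributes -4 + 3 · 8 = 20
p(8) = ⊕ of these = min[9, 6, 20, 20] = 6.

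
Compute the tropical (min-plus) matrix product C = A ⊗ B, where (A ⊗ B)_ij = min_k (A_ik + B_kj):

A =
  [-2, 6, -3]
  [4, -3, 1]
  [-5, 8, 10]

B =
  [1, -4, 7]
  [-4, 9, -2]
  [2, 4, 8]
A ⊗ B =
  [-1, -6, 4]
  [-7, 0, -5]
  [-4, -9, 2]

Apply the min-plus product entry-by-entry:
  C[0][0] = min over k of (A[0][0] + B[0][0] = -2 + 1 = -1, A[0][1] + B[1][0] = 6 + -4 = 2, A[0][2] + B[2][0] = -3 + 2 = -1) = -1 (attained at k = 0)
  C[0][1] = min over k of (A[0][0] + B[0][1] = -2 + -4 = -6, A[0][1] + B[1][1] = 6 + 9 = 15, A[0][2] + B[2][1] = -3 + 4 = 1) = -6 (attained at k = 0)
  C[0][2] = min over k of (A[0][0] + B[0][2] = -2 + 7 = 5, A[0][1] + B[1][2] = 6 + -2 = 4, A[0][2] + B[2][2] = -3 + 8 = 5) = 4 (attained at k = 1)
  C[1][0] = min over k of (A[1][0] + B[0][0] = 4 + 1 = 5, A[1][1] + B[1][0] = -3 + -4 = -7, A[1][2] + B[2][0] = 1 + 2 = 3) = -7 (attained at k = 1)
  C[1][1] = min over k of (A[1][0] + B[0][1] = 4 + -4 = 0, A[1][1] + B[1][1] = -3 + 9 = 6, A[1][2] + B[2][1] = 1 + 4 = 5) = 0 (attained at k = 0)
  C[1][2] = min over k of (A[1][0] + B[0][2] = 4 + 7 = 11, A[1][1] + B[1][2] = -3 + -2 = -5, A[1][2] + B[2][2] = 1 + 8 = 9) = -5 (attained at k = 1)
  C[2][0] = min over k of (A[2][0] + B[0][0] = -5 + 1 = -4, A[2][1] + B[1][0] = 8 + -4 = 4, A[2][2] + B[2][0] = 10 + 2 = 12) = -4 (attained at k = 0)
  C[2][1] = min over k of (A[2][0] + B[0][1] = -5 + -4 = -9, A[2][1] + B[1][1] = 8 + 9 = 17, A[2][2] + B[2][1] = 10 + 4 = 14) = -9 (attained at k = 0)
  C[2][2] = min over k of (A[2][0] + B[0][2] = -5 + 7 = 2, A[2][1] + B[1][2] = 8 + -2 = 6, A[2][2] + B[2][2] = 10 + 8 = 18) = 2 (attained at k = 0)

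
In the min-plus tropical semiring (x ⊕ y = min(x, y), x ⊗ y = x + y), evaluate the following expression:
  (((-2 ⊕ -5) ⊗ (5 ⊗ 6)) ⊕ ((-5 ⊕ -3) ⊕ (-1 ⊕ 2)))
(((-2 ⊕ -5) ⊗ (5 ⊗ 6)) ⊕ ((-5 ⊕ -3) ⊕ (-1 ⊕ 2))) = -5

Expand innermost to outermost. Recall ⊕ takes the minimum of its arguments and ⊗ takes their sum. Working out the expression (((-2 ⊕ -5) ⊗ (5 ⊗ 6)) ⊕ ((-5 ⊕ -3) ⊕ (-1 ⊕ 2))) gives -5.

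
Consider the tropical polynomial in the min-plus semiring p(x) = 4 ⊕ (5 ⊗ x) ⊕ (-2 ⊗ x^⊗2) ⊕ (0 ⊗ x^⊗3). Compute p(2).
p(2) = 2

A tropical monomial a ⊗ x^⊗i evaluates to a + i · x. Evaluating each term at x = 2:
  Term 0 contributes 4 + 0 · 2 = 4
  Term 1 contributes 5 + 1 · 2 = 7
  Term 2 contributes -2 + 2 · 2 = 2
  Term 3 contributes 0 + 3 · 2 = 6
p(2) = ⊕ of these = min[4, 7, 2, 6] = 2.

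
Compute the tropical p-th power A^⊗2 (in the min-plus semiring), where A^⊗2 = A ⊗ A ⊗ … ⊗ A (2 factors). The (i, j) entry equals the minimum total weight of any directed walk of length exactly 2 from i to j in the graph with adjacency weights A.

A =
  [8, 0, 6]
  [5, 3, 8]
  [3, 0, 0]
A^⊗2 =
  [5, 3, 6]
  [8, 5, 8]
  [3, 0, 0]

Each entry (A^⊗2)_ij equals the minimum over all length-2 walks i = v_0 → v_1 → … → v_2 = j of Σ_t A[v_t][v_{t+1}]. For example, for (i, j) = (0, 2) we minimise over 3 possible intermediate vertex sequences; the minimum is 6, attained along the walk 0 → 2 → 2.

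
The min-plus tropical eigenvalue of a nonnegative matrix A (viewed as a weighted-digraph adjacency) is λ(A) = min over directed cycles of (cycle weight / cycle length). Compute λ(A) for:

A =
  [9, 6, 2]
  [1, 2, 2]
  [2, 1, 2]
λ(A) = 4/3

Enumerate directed cycles and compute their means (weight / length). Sample:
  cycle 0 → 0: weight = 9, length = 1, mean = 9/1 ≈ 9.000
  cycle 1 → 1: weight = 2, length = 1, mean = 2/1 ≈ 2.000
  cycle 2 → 2: weight = 2, length = 1, mean = 2/1 ≈ 2.000
  cycle 0 → 1 → 0: weight = 7, length = 2, mean = 7/2 ≈ 3.500
  cycle 0 → 2 → 0: weight = 4, length = 2, mean = 4/2 ≈ 2.000
  cycle 1 → 0 → 1: weight = 7, length = 2, mean = 7/2 ≈ 3.500
Minimum mean = 1.333, attained e.g. along the cycle 0 → 2 → 1 → 0 with weight 4 and length 3. So λ(A) = 4/3 = 4/3.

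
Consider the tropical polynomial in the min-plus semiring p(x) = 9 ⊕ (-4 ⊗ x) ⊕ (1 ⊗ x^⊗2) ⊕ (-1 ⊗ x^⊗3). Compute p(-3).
p(-3) = -10

A tropical monomial a ⊗ x^⊗i evaluates to a + i · x. Evaluating each term at x = -3:
  Term 0 contributes 9 + 0 · -3 = 9
  Term 1 contributes -4 + 1 · -3 = -7
  Term 2 contributes 1 + 2 · -3 = -5
  Term 3 contributes -1 + 3 · -3 = -10
p(-3) = ⊕ of these = min[9, -7, -5, -10] = -10.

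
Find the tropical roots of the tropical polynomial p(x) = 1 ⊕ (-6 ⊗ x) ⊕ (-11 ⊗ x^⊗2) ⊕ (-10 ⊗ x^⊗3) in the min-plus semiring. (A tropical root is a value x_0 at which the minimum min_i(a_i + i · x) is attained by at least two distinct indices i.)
Roots: {-1, 5, 7}

Each tropical root is a break point of the lower envelope of the lines y = a_i + i · x (there are 4 lines, with slopes 0, 1, ..., 3). Only the lines that attain the minimum somewhere contribute to roots; other lines are dominated. Here the surviving (envelope) indices are i = 3, i = 2, i = 1, i = 0.
Intersections between consecutive envelope lines give the roots: for adjacent envelope indices i < j the intersection is x = (a_i − a_j) / (j − i). Reading off the sorted break points: {-1, 5, 7}.
Verification: at each break x_0, at least two indices attain the minimum of min_i(a_i + i · x_0).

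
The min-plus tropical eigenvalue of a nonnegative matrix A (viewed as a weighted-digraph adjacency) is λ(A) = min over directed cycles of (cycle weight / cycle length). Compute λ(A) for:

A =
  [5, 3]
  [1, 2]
λ(A) = 2

Enumerate directed cycles and compute their means (weight / length). Sample:
  cycle 0 → 0: weight = 5, length = 1, mean = 5/1 ≈ 5.000
  cycle 1 → 1: weight = 2, length = 1, mean = 2/1 ≈ 2.000
  cycle 0 → 1 → 0: weight = 4, length = 2, mean = 4/2 ≈ 2.000
  cycle 1 → 0 → 1: weight = 4, length = 2, mean = 4/2 ≈ 2.000
Minimum mean = 2.000, attained e.g. along the cycle 1 → 1 with weight 2 and length 1. So λ(A) = 2/1 = 2.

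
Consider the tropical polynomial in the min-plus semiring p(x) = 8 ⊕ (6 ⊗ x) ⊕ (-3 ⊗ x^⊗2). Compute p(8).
p(8) = 8

A tropical monomial a ⊗ x^⊗i evaluates to a + i · x. Evaluating each term at x = 8:
  Term 0 contributes 8 + 0 · 8 = 8
  Term 1 contributes 6 + 1 · 8 = 14
  Term 2 contributes -3 + 2 · 8 = 13
p(8) = ⊕ of these = min[8, 14, 13] = 8.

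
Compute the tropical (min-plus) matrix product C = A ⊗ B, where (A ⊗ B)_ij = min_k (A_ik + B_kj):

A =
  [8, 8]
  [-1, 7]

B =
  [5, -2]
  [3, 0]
A ⊗ B =
  [11, 6]
  [4, -3]

Apply the min-plus product entry-by-entry:
  C[0][0] = min over k of (A[0][0] + B[0][0] = 8 + 5 = 13, A[0][1] + B[1][0] = 8 + 3 = 11) = 11 (attained at k = 1)
  C[0][1] = min over k of (A[0][0] + B[0][1] = 8 + -2 = 6, A[0][1] + B[1][1] = 8 + 0 = 8) = 6 (attained at k = 0)
  C[1][0] = min over k of (A[1][0] + B[0][0] = -1 + 5 = 4, A[1][1] + B[1][0] = 7 + 3 = 10) = 4 (attained at k = 0)
  C[1][1] = min over k of (A[1][0] + B[0][1] = -1 + -2 = -3, A[1][1] + B[1][1] = 7 + 0 = 7) = -3 (attained at k = 0)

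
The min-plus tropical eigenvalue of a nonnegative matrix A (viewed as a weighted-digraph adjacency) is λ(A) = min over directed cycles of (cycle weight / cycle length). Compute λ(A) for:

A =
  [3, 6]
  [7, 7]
λ(A) = 3

Enumerate directed cycles and compute their means (weight / length). Sample:
  cycle 0 → 0: weight = 3, length = 1, mean = 3/1 ≈ 3.000
  cycle 1 → 1: weight = 7, length = 1, mean = 7/1 ≈ 7.000
  cycle 0 → 1 → 0: weight = 13, length = 2, mean = 13/2 ≈ 6.500
  cycle 1 → 0 → 1: weight = 13, length = 2, mean = 13/2 ≈ 6.500
Minimum mean = 3.000, attained e.g. along the cycle 0 → 0 with weight 3 and length 1. So λ(A) = 3/1 = 3.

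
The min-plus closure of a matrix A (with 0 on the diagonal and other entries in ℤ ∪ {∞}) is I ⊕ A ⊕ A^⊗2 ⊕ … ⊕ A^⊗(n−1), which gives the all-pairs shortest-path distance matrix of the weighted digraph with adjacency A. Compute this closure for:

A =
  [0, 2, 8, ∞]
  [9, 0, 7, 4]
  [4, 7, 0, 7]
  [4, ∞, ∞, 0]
Closure =
  [0, 2, 8, 6]
  [8, 0, 7, 4]
  [4, 6, 0, 7]
  [4, 6, 12, 0]

This is the Floyd-Warshall all-pairs shortest-path computation. For each intermediate vertex k = 0, 1, …, 3, update dist[i][j] ← min(dist[i][j], dist[i][k] + dist[k][j]). The final matrix gives, for each (i, j), the minimum total weight of any directed path from i to j (possibly empty when i = j).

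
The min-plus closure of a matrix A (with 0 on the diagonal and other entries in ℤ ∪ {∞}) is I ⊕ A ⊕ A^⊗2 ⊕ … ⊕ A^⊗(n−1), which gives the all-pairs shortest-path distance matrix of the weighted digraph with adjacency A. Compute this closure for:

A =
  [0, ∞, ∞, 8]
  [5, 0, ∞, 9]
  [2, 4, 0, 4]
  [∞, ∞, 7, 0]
Closure =
  [0, 19, 15, 8]
  [5, 0, 16, 9]
  [2, 4, 0, 4]
  [9, 11, 7, 0]

This is the Floyd-Warshall all-pairs shortest-path computation. For each intermediate vertex k = 0, 1, …, 3, update dist[i][j] ← min(dist[i][j], dist[i][k] + dist[k][j]). The final matrix gives, for each (i, j), the minimum total weight of any directed path from i to j (possibly empty when i = j).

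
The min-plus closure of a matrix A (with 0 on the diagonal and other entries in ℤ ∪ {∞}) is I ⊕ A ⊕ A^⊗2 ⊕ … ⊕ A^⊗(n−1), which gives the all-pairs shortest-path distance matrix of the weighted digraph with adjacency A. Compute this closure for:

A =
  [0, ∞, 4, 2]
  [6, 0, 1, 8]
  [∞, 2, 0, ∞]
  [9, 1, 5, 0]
Closure =
  [0, 3, 4, 2]
  [6, 0, 1, 8]
  [8, 2, 0, 10]
  [7, 1, 2, 0]

This is the Floyd-Warshall all-pairs shortest-path computation. For each intermediate vertex k = 0, 1, …, 3, update dist[i][j] ← min(dist[i][j], dist[i][k] + dist[k][j]). The final matrix gives, for each (i, j), the minimum total weight of any directed path from i to j (possibly empty when i = j).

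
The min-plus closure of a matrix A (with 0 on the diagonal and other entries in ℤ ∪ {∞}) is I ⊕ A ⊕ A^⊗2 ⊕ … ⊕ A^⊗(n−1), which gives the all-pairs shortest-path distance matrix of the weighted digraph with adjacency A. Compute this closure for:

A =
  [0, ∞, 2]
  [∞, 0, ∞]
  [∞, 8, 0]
Closure =
  [0, 10, 2]
  [∞, 0, ∞]
  [∞, 8, 0]

This is the Floyd-Warshall all-pairs shortest-path computation. For each intermediate vertex k = 0, 1, …, 2, update dist[i][j] ← min(dist[i][j], dist[i][k] + dist[k][j]). The final matrix gives, for each (i, j), the minimum total weight of any directed path from i to j (possibly empty when i = j).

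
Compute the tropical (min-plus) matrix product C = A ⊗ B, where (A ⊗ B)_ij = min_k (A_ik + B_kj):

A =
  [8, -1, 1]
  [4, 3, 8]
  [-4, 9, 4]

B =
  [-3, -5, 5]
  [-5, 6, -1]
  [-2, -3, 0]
A ⊗ B =
  [-6, -2, -2]
  [-2, -1, 2]
  [-7, -9, 1]

Apply the min-plus product entry-by-entry:
  C[0][0] = min over k of (A[0][0] + B[0][0] = 8 + -3 = 5, A[0][1] + B[1][0] = -1 + -5 = -6, A[0][2] + B[2][0] = 1 + -2 = -1) = -6 (attained at k = 1)
  C[0][1] = min over k of (A[0][0] + B[0][1] = 8 + -5 = 3, A[0][1] + B[1][1] = -1 + 6 = 5, A[0][2] + B[2][1] = 1 + -3 = -2) = -2 (attained at k = 2)
  C[0][2] = min over k of (A[0][0] + B[0][2] = 8 + 5 = 13, A[0][1] + B[1][2] = -1 + -1 = -2, A[0][2] + B[2][2] = 1 + 0 = 1) = -2 (attained at k = 1)
  C[1][0] = min over k of (A[1][0] + B[0][0] = 4 + -3 = 1, A[1][1] + B[1][0] = 3 + -5 = -2, A[1][2] + B[2][0] = 8 + -2 = 6) = -2 (attained at k = 1)
  C[1][1] = min over k of (A[1][0] + B[0][1] = 4 + -5 = -1, A[1][1] + B[1][1] = 3 + 6 = 9, A[1][2] + B[2][1] = 8 + -3 = 5) = -1 (attained at k = 0)
  C[1][2] = min over k of (A[1][0] + B[0][2] = 4 + 5 = 9, A[1][1] + B[1][2] = 3 + -1 = 2, A[1][2] + B[2][2] = 8 + 0 = 8) = 2 (attained at k = 1)
  C[2][0] = min over k of (A[2][0] + B[0][0] = -4 + -3 = -7, A[2][1] + B[1][0] = 9 + -5 = 4, A[2][2] + B[2][0] = 4 + -2 = 2) = -7 (attained at k = 0)
  C[2][1] = min over k of (A[2][0] + B[0][1] = -4 + -5 = -9, A[2][1] + B[1][1] = 9 + 6 = 15, A[2][2] + B[2][1] = 4 + -3 = 1) = -9 (attained at k = 0)
  C[2][2] = min over k of (A[2][0] + B[0][2] = -4 + 5 = 1, A[2][1] + B[1][2] = 9 + -1 = 8, A[2][2] + B[2][2] = 4 + 0 = 4) = 1 (attained at k = 0)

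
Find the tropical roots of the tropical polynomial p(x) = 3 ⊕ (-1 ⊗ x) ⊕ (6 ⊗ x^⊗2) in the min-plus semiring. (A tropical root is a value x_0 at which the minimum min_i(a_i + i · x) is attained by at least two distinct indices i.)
Roots: {-7, 4}

Each tropical root is a break point of the lower envelope of the lines y = a_i + i · x (there are 3 lines, with slopes 0, 1, ..., 2). Only the lines that attain the minimum somewhere contribute to roots; other lines are dominated. Here the surviving (envelope) indices are i = 2, i = 1, i = 0.
Intersections between consecutive envelope lines give the roots: for adjacent envelope indices i < j the intersection is x = (a_i − a_j) / (j − i). Reading off the sorted break points: {-7, 4}.
Verification: at each break x_0, at least two indices attain the minimum of min_i(a_i + i · x_0).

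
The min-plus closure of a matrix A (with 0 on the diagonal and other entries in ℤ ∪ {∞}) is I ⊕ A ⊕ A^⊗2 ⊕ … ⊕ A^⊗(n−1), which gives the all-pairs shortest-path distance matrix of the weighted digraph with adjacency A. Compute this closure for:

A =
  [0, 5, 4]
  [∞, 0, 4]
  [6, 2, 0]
Closure =
  [0, 5, 4]
  [10, 0, 4]
  [6, 2, 0]

This is the Floyd-Warshall all-pairs shortest-path computation. For each intermediate vertex k = 0, 1, …, 2, update dist[i][j] ← min(dist[i][j], dist[i][k] + dist[k][j]). The final matrix gives, for each (i, j), the minimum total weight of any directed path from i to j (possibly empty when i = j).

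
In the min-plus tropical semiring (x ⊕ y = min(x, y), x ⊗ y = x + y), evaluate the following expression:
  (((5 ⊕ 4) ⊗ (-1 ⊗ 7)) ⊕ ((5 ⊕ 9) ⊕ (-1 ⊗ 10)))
(((5 ⊕ 4) ⊗ (-1 ⊗ 7)) ⊕ ((5 ⊕ 9) ⊕ (-1 ⊗ 10))) = 5

Expand innermost to outermost. Recall ⊕ takes the minimum of its arguments and ⊗ takes their sum. Working out the expression (((5 ⊕ 4) ⊗ (-1 ⊗ 7)) ⊕ ((5 ⊕ 9) ⊕ (-1 ⊗ 10))) gives 5.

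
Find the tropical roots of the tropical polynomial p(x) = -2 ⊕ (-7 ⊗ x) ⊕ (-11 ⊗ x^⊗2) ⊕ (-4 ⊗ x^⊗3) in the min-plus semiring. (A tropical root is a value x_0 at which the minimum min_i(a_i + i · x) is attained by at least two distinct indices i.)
Roots: {-7, 4, 5}

Each tropical root is a break point of the lower envelope of the lines y = a_i + i · x (there are 4 lines, with slopes 0, 1, ..., 3). Only the lines that attain the minimum somewhere contribute to roots; other lines are dominated. Here the surviving (envelope) indices are i = 3, i = 2, i = 1, i = 0.
Intersections between consecutive envelope lines give the roots: for adjacent envelope indices i < j the intersection is x = (a_i − a_j) / (j − i). Reading off the sorted break points: {-7, 4, 5}.
Verification: at each break x_0, at least two indices attain the minimum of min_i(a_i + i · x_0).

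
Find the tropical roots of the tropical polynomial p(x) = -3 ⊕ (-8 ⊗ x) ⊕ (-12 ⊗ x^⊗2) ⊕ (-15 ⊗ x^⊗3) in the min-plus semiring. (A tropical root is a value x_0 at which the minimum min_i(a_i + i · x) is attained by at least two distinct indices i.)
Roots: {3, 4, 5}

Each tropical root is a break point of the lower envelope of the lines y = a_i + i · x (there are 4 lines, with slopes 0, 1, ..., 3). Only the lines that attain the minimum somewhere contribute to roots; other lines are dominated. Here the surviving (envelope) indices are i = 3, i = 2, i = 1, i = 0.
Intersections between consecutive envelope lines give the roots: for adjacent envelope indices i < j the intersection is x = (a_i − a_j) / (j − i). Reading off the sorted break points: {3, 4, 5}.
Verification: at each break x_0, at least two indices attain the minimum of min_i(a_i + i · x_0).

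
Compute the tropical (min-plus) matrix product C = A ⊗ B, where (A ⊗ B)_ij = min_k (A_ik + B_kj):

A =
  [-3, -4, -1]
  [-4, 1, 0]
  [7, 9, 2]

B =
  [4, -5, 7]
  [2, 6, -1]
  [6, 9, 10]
A ⊗ B =
  [-2, -8, -5]
  [0, -9, 0]
  [8, 2, 8]

Apply the min-plus product entry-by-entry:
  C[0][0] = min over k of (A[0][0] + B[0][0] = -3 + 4 = 1, A[0][1] + B[1][0] = -4 + 2 = -2, A[0][2] + B[2][0] = -1 + 6 = 5) = -2 (attained at k = 1)
  C[0][1] = min over k of (A[0][0] + B[0][1] = -3 + -5 = -8, A[0][1] + B[1][1] = -4 + 6 = 2, A[0][2] + B[2][1] = -1 + 9 = 8) = -8 (attained at k = 0)
  C[0][2] = min over k of (A[0][0] + B[0][2] = -3 + 7 = 4, A[0][1] + B[1][2] = -4 + -1 = -5, A[0][2] + B[2][2] = -1 + 10 = 9) = -5 (attained at k = 1)
  C[1][0] = min over k of (A[1][0] + B[0][0] = -4 + 4 = 0, A[1][1] + B[1][0] = 1 + 2 = 3, A[1][2] + B[2][0] = 0 + 6 = 6) = 0 (attained at k = 0)
  C[1][1] = min over k of (A[1][0] + B[0][1] = -4 + -5 = -9, A[1][1] + B[1][1] = 1 + 6 = 7, A[1][2] + B[2][1] = 0 + 9 = 9) = -9 (attained at k = 0)
  C[1][2] = min over k of (A[1][0] + B[0][2] = -4 + 7 = 3, A[1][1] + B[1][2] = 1 + -1 = 0, A[1][2] + B[2][2] = 0 + 10 = 10) = 0 (attained at k = 1)
  C[2][0] = min over k of (A[2][0] + B[0][0] = 7 + 4 = 11, A[2][1] + B[1][0] = 9 + 2 = 11, A[2][2] + B[2][0] = 2 + 6 = 8) = 8 (attained at k = 2)
  C[2][1] = min over k of (A[2][0] + B[0][1] = 7 + -5 = 2, A[2][1] + B[1][1] = 9 + 6 = 15, A[2][2] + B[2][1] = 2 + 9 = 11) = 2 (attained at k = 0)
  C[2][2] = min over k of (A[2][0] + B[0][2] = 7 + 7 = 14, A[2][1] + B[1][2] = 9 + -1 = 8, A[2][2] + B[2][2] = 2 + 10 = 12) = 8 (attained at k = 1)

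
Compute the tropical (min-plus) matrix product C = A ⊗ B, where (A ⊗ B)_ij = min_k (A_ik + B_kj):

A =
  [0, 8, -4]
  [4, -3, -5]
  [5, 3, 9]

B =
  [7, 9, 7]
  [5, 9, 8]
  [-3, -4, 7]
A ⊗ B =
  [-7, -8, 3]
  [-8, -9, 2]
  [6, 5, 11]

Apply the min-plus product entry-by-entry:
  C[0][0] = min over k of (A[0][0] + B[0][0] = 0 + 7 = 7, A[0][1] + B[1][0] = 8 + 5 = 13, A[0][2] + B[2][0] = -4 + -3 = -7) = -7 (attained at k = 2)
  C[0][1] = min over k of (A[0][0] + B[0][1] = 0 + 9 = 9, A[0][1] + B[1][1] = 8 + 9 = 17, A[0][2] + B[2][1] = -4 + -4 = -8) = -8 (attained at k = 2)
  C[0][2] = min over k of (A[0][0] + B[0][2] = 0 + 7 = 7, A[0][1] + B[1][2] = 8 + 8 = 16, A[0][2] + B[2][2] = -4 + 7 = 3) = 3 (attained at k = 2)
  C[1][0] = min over k of (A[1][0] + B[0][0] = 4 + 7 = 11, A[1][1] + B[1][0] = -3 + 5 = 2, A[1][2] + B[2][0] = -5 + -3 = -8) = -8 (attained at k = 2)
  C[1][1] = min over k of (A[1][0] + B[0][1] = 4 + 9 = 13, A[1][1] + B[1][1] = -3 + 9 = 6, A[1][2] + B[2][1] = -5 + -4 = -9) = -9 (attained at k = 2)
  C[1][2] = min over k of (A[1][0] + B[0][2] = 4 + 7 = 11, A[1][1] + B[1][2] = -3 + 8 = 5, A[1][2] + B[2][2] = -5 + 7 = 2) = 2 (attained at k = 2)
  C[2][0] = min over k of (A[2][0] + B[0][0] = 5 + 7 = 12, A[2][1] + B[1][0] = 3 + 5 = 8, A[2][2] + B[2][0] = 9 + -3 = 6) = 6 (attained at k = 2)
  C[2][1] = min over k of (A[2][0] + B[0][1] = 5 + 9 = 14, A[2][1] + B[1][1] = 3 + 9 = 12, A[2][2] + B[2][1] = 9 + -4 = 5) = 5 (attained at k = 2)
  C[2][2] = min over k of (A[2][0] + B[0][2] = 5 + 7 = 12, A[2][1] + B[1][2] = 3 + 8 = 11, A[2][2] + B[2][2] = 9 + 7 = 16) = 11 (attained at k = 1)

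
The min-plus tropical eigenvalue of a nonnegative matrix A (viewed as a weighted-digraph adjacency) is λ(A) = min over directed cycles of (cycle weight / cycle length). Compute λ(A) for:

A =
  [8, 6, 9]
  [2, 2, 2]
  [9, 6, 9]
λ(A) = 2

Enumerate directed cycles and compute their means (weight / length). Sample:
  cycle 0 → 0: weight = 8, length = 1, mean = 8/1 ≈ 8.000
  cycle 1 → 1: weight = 2, length = 1, mean = 2/1 ≈ 2.000
  cycle 2 → 2: weight = 9, length = 1, mean = 9/1 ≈ 9.000
  cycle 0 → 1 → 0: weight = 8, length = 2, mean = 8/2 ≈ 4.000
  cycle 0 → 2 → 0: weight = 18, length = 2, mean = 18/2 ≈ 9.000
  cycle 1 → 0 → 1: weight = 8, length = 2, mean = 8/2 ≈ 4.000
Minimum mean = 2.000, attained e.g. along the cycle 1 → 1 with weight 2 and length 1. So λ(A) = 2/1 = 2.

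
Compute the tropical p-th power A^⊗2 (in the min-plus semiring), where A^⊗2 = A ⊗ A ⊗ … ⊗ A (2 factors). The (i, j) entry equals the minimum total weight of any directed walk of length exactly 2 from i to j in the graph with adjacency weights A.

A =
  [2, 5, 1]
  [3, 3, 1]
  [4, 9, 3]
A^⊗2 =
  [4, 7, 3]
  [5, 6, 4]
  [6, 9, 5]

Each entry (A^⊗2)_ij equals the minimum over all length-2 walks i = v_0 → v_1 → … → v_2 = j of Σ_t A[v_t][v_{t+1}]. For example, for (i, j) = (0, 2) we minimise over 3 possible intermediate vertex sequences; the minimum is 3, attained along the walk 0 → 0 → 2.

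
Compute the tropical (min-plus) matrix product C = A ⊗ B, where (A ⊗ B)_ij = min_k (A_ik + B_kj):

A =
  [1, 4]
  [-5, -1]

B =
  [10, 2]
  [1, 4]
A ⊗ B =
  [5, 3]
  [0, -3]

Apply the min-plus product entry-by-entry:
  C[0][0] = min over k of (A[0][0] + B[0][0] = 1 + 10 = 11, A[0][1] + B[1][0] = 4 + 1 = 5) = 5 (attained at k = 1)
  C[0][1] = min over k of (A[0][0] + B[0][1] = 1 + 2 = 3, A[0][1] + B[1][1] = 4 + 4 = 8) = 3 (attained at k = 0)
  C[1][0] = min over k of (A[1][0] + B[0][0] = -5 + 10 = 5, A[1][1] + B[1][0] = -1 + 1 = 0) = 0 (attained at k = 1)
  C[1][1] = min over k of (A[1][0] + B[0][1] = -5 + 2 = -3, A[1][1] + B[1][1] = -1 + 4 = 3) = -3 (attained at k = 0)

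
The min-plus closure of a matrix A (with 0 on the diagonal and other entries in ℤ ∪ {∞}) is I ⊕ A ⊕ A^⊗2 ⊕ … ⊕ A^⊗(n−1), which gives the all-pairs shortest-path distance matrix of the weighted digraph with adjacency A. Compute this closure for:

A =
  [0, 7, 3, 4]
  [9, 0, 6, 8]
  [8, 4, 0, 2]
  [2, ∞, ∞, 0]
Closure =
  [0, 7, 3, 4]
  [9, 0, 6, 8]
  [4, 4, 0, 2]
  [2, 9, 5, 0]

This is the Floyd-Warshall all-pairs shortest-path computation. For each intermediate vertex k = 0, 1, …, 3, update dist[i][j] ← min(dist[i][j], dist[i][k] + dist[k][j]). The final matrix gives, for each (i, j), the minimum total weight of any directed path from i to j (possibly empty when i = j).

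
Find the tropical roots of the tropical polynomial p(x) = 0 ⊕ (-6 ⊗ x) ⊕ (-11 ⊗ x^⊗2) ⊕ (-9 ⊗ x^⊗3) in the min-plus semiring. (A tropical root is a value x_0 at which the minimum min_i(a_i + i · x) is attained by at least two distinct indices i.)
Roots: {-2, 5, 6}

Each tropical root is a break point of the lower envelope of the lines y = a_i + i · x (there are 4 lines, with slopes 0, 1, ..., 3). Only the lines that attain the minimum somewhere contribute to roots; other lines are dominated. Here the surviving (envelope) indices are i = 3, i = 2, i = 1, i = 0.
Intersections between consecutive envelope lines give the roots: for adjacent envelope indices i < j the intersection is x = (a_i − a_j) / (j − i). Reading off the sorted break points: {-2, 5, 6}.
Verification: at each break x_0, at least two indices attain the minimum of min_i(a_i + i · x_0).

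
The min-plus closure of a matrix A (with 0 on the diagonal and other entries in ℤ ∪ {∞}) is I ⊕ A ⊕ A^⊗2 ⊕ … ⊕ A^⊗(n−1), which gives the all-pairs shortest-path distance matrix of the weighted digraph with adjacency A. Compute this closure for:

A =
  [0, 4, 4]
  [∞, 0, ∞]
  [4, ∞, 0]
Closure =
  [0, 4, 4]
  [∞, 0, ∞]
  [4, 8, 0]

This is the Floyd-Warshall all-pairs shortest-path computation. For each intermediate vertex k = 0, 1, …, 2, update dist[i][j] ← min(dist[i][j], dist[i][k] + dist[k][j]). The final matrix gives, for each (i, j), the minimum total weight of any directed path from i to j (possibly empty when i = j).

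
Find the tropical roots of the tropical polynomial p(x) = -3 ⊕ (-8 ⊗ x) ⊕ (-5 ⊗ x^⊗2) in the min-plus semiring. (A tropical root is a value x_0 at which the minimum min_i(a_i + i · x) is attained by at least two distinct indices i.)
Roots: {-3, 5}

Each tropical root is a break point of the lower envelope of the lines y = a_i + i · x (there are 3 lines, with slopes 0, 1, ..., 2). Only the lines that attain the minimum somewhere contribute to roots; other lines are dominated. Here the surviving (envelope) indices are i = 2, i = 1, i = 0.
Intersections between consecutive envelope lines give the roots: for adjacent envelope indices i < j the intersection is x = (a_i − a_j) / (j − i). Reading off the sorted break points: {-3, 5}.
Verification: at each break x_0, at least two indices attain the minimum of min_i(a_i + i · x_0).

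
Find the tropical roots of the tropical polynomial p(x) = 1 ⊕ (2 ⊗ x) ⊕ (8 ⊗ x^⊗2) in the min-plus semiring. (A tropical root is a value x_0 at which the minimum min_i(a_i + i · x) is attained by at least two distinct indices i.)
Roots: {-6, -1}

Each tropical root is a break point of the lower envelope of the lines y = a_i + i · x (there are 3 lines, with slopes 0, 1, ..., 2). Only the lines that attain the minimum somewhere contribute to roots; other lines are dominated. Here the surviving (envelope) indices are i = 2, i = 1, i = 0.
Intersections between consecutive envelope lines give the roots: for adjacent envelope indices i < j the intersection is x = (a_i − a_j) / (j − i). Reading off the sorted break points: {-6, -1}.
Verification: at each break x_0, at least two indices attain the minimum of min_i(a_i + i · x_0).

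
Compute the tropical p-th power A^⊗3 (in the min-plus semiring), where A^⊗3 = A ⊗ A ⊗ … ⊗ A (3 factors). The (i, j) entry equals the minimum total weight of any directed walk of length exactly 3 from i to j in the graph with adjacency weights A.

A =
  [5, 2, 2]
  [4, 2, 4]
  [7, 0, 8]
A^⊗3 =
  [6, 4, 6]
  [8, 6, 8]
  [6, 4, 6]

Each entry (A^⊗3)_ij equals the minimum over all length-3 walks i = v_0 → v_1 → … → v_3 = j of Σ_t A[v_t][v_{t+1}]. For example, for (i, j) = (0, 2) we minimise over 9 possible intermediate vertex sequences; the minimum is 6, attained along the walk 0 → 2 → 1 → 2.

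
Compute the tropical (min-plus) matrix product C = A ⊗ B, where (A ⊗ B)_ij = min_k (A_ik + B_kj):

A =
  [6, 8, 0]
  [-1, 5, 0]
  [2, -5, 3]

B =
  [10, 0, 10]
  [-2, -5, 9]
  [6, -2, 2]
A ⊗ B =
  [6, -2, 2]
  [3, -2, 2]
  [-7, -10, 4]

Apply the min-plus product entry-by-entry:
  C[0][0] = min over k of (A[0][0] + B[0][0] = 6 + 10 = 16, A[0][1] + B[1][0] = 8 + -2 = 6, A[0][2] + B[2][0] = 0 + 6 = 6) = 6 (attained at k = 1)
  C[0][1] = min over k of (A[0][0] + B[0][1] = 6 + 0 = 6, A[0][1] + B[1][1] = 8 + -5 = 3, A[0][2] + B[2][1] = 0 + -2 = -2) = -2 (attained at k = 2)
  C[0][2] = min over k of (A[0][0] + B[0][2] = 6 + 10 = 16, A[0][1] + B[1][2] = 8 + 9 = 17, A[0][2] + B[2][2] = 0 + 2 = 2) = 2 (attained at k = 2)
  C[1][0] = min over k of (A[1][0] + B[0][0] = -1 + 10 = 9, A[1][1] + B[1][0] = 5 + -2 = 3, A[1][2] + B[2][0] = 0 + 6 = 6) = 3 (attained at k = 1)
  C[1][1] = min over k of (A[1][0] + B[0][1] = -1 + 0 = -1, A[1][1] + B[1][1] = 5 + -5 = 0, A[1][2] + B[2][1] = 0 + -2 = -2) = -2 (attained at k = 2)
  C[1][2] = min over k of (A[1][0] + B[0][2] = -1 + 10 = 9, A[1][1] + B[1][2] = 5 + 9 = 14, A[1][2] + B[2][2] = 0 + 2 = 2) = 2 (attained at k = 2)
  C[2][0] = min over k of (A[2][0] + B[0][0] = 2 + 10 = 12, A[2][1] + B[1][0] = -5 + -2 = -7, A[2][2] + B[2][0] = 3 + 6 = 9) = -7 (attained at k = 1)
  C[2][1] = min over k of (A[2][0] + B[0][1] = 2 + 0 = 2, A[2][1] + B[1][1] = -5 + -5 = -10, A[2][2] + B[2][1] = 3 + -2 = 1) = -10 (attained at k = 1)
  C[2][2] = min over k of (A[2][0] + B[0][2] = 2 + 10 = 12, A[2][1] + B[1][2] = -5 + 9 = 4, A[2][2] + B[2][2] = 3 + 2 = 5) = 4 (attained at k = 1)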